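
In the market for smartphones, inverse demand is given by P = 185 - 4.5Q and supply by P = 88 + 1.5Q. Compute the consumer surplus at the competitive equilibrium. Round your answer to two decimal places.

588.06

Equilibrium: 185 - 4.5Q = 88 + 1.5Q, so Q* = 16.1667 and P* = 112.25.
CS is the area between the demand curve and P* from 0 to Q*: (1/2)(16.1667)(72.75) = 588.0625.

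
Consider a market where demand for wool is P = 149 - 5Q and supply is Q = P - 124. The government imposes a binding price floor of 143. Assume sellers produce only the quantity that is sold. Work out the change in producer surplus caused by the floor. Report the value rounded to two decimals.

13.40

Rewriting supply in inverse form: P = 124 + Q.
Without the control, 149 - 5Q = 124 + Q so Q* = 4.1667 and P* = 128.1667.
At the floor price 143, quantity demanded is (149 - 143)/5 = 1.2; demand is the short side, so Q = 1.2 trades at P = 143.
PS goes from (1/2)(4.1667)(4.1667) = 8.6806 to 22.08 (computed as (143 - 124)(1.2) - (1/2)(1)(1.2)^2), a change of 13.3994.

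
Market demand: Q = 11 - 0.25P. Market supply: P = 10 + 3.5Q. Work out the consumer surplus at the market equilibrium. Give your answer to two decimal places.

41.10

Rewriting demand in inverse form: P = 44 - 4Q.
Equilibrium: 44 - 4Q = 10 + 3.5Q, so Q* = 4.5333 and P* = 25.8667.
The demand choke price is 44, so CS = (1/2)(Q*)(44 - P*) = (1/2)(4.5333)(18.1333) = 41.1022.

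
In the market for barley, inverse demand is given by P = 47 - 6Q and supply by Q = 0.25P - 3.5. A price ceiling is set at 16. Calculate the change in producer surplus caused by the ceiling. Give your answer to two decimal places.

-21.28

Rewriting supply in inverse form: P = 14 + 4Q.
Without the control, 47 - 6Q = 14 + 4Q so Q* = 3.3 and P* = 27.2.
At the ceiling price 16, quantity supplied is (16 - 14)/4 = 0.5; supply is the short side, so Q = 0.5 trades at P = 16.
PS goes from (1/2)(3.3)(13.2) = 21.78 to 0.5 (computed as (16 - 14)(0.5) - (1/2)(4)(0.5)^2), a change of -21.28.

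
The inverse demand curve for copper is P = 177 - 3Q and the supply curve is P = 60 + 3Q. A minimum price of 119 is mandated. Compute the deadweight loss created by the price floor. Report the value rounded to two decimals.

Free-market equilibrium: 177 - 3Q = 60 + 3Q gives Q* = 19.5, P* = 118.5.
At P = 119, buyers demand (177 - 119)/3 = 19.3333 while sellers would supply more, so the quantity traded is 19.3333 at price 119.
The lost-trades triangle has base Q* - 19.3333 = 0.1667 and height equal to the gap between the curves at Q = 19.3333, which is 119 - 118 = 1. DWL = (1/2)(0.1667)(1) = 0.0833.

0.08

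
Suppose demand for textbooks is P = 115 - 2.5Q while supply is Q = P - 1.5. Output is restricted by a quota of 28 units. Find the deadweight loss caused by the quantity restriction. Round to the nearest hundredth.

Rewriting supply in inverse form: P = 1.5 + Q.
Without the quota, 115 - 2.5Q = 1.5 + Q gives Q* = 32.4286.
At Q = 28 the demand price is 115 - 2.5(28) = 45 and the supply price is 1.5 + (28) = 29.5.
Deadweight loss is the triangle between the curves from 28 to 32.4286: (1/2)(45 - 29.5)(32.4286 - 28) = 34.3214.

34.32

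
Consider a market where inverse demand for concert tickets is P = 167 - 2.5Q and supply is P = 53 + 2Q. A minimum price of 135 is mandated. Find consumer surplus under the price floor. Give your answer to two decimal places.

204.80

Without the control, 167 - 2.5Q = 53 + 2Q so Q* = 25.3333 and P* = 103.6667.
At P = 135, buyers demand (167 - 135)/2.5 = 12.8 while sellers would supply more, so the quantity traded is 12.8 at price 135.
CS is the triangle under demand above 135: (1/2)(12.8)(167 - 135) = 204.8.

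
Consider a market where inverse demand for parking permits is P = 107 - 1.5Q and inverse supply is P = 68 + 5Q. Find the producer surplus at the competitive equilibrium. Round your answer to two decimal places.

90.00

Setting demand equal to supply, 39 = 6.5Q, so Q* = 6 and P* = 98.
Producer surplus is the triangle above supply below P*: (1/2)(6)(98 - 68) = (1/2)(6)(30) = 90.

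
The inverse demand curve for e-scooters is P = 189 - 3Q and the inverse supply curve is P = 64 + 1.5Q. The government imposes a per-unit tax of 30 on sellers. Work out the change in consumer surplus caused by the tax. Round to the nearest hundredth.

Without the tax, 189 - 3Q = 64 + 1.5Q so Q* = 27.7778 and P* = 105.6667.
With the tax, sellers need 30 more per unit: 189 - 3Q = 64 + 1.5Q + 30, so Q_t = 21.1111. Buyers pay P_b = 125.6667; sellers receive P_s = P_b - 30 = 95.6667.
CS falls from (1/2)(27.7778)(83.3333) = 1157.4074 to (1/2)(21.1111)(63.3333) = 668.5185, a change of -488.8889.

-488.89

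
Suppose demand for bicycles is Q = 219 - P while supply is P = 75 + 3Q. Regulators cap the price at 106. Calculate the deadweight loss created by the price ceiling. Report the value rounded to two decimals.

1317.56

Rewriting demand in inverse form: P = 219 - Q.
Free-market equilibrium: 219 - Q = 75 + 3Q gives Q* = 36, P* = 183.
At the ceiling price 106, quantity supplied is (106 - 75)/3 = 10.3333; supply is the short side, so Q = 10.3333 trades at P = 106.
At Q = 10.3333 the demand price is 208.6667 and the supply price is 106. Deadweight loss is the triangle between the curves from 10.3333 to 36: (1/2)(208.6667 - 106)(36 - 10.3333) = 1317.5556.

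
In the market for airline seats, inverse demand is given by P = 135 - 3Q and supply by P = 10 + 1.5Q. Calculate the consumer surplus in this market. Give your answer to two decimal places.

1157.41

Equilibrium: 135 - 3Q = 10 + 1.5Q, so Q* = 27.7778 and P* = 51.6667.
The demand choke price is 135, so CS = (1/2)(Q*)(135 - P*) = (1/2)(27.7778)(83.3333) = 1157.4074.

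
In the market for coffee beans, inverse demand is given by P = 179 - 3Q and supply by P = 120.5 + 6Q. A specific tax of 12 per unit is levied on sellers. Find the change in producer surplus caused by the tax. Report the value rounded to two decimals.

-46.67

Pre-tax equilibrium: 179 - 3Q = 120.5 + 6Q gives Q* = 6.5, P* = 159.5.
A tax on sellers shifts supply up by 12: 179 - 3Q = 120.5 + 6Q + 12, so Q_t = 5.1667. Buyers pay P_b = 163.5; sellers receive P_s = P_b - 12 = 151.5.
PS falls from (1/2)(6.5)(39) = 126.75 to (1/2)(5.1667)(31) = 80.0833, a change of -46.6667.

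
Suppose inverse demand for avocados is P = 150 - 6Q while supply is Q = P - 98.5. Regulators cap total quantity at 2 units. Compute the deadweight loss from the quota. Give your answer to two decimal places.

Rewriting supply in inverse form: P = 98.5 + Q.
Unrestricted equilibrium: Q* = (150 - 98.5)/(6 + 1) = 7.3571.
At Q = 2 the demand price is 150 - 6(2) = 138 and the supply price is 98.5 + (2) = 100.5.
DWL = (1/2)(gap between curves at 2) x (Q* - 2) = (1/2)(37.5)(5.3571) = 100.4464.

100.45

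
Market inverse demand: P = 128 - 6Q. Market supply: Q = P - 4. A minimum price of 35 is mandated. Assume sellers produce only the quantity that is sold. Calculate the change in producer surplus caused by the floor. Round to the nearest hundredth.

203.48

Rewriting supply in inverse form: P = 4 + Q.
Free-market equilibrium: 128 - 6Q = 4 + Q gives Q* = 17.7143, P* = 21.7143.
At P = 35, buyers demand (128 - 35)/6 = 15.5 while sellers would supply more, so the quantity traded is 15.5 at price 35.
PS goes from (1/2)(17.7143)(17.7143) = 156.898 to 360.375 (computed as (35 - 4)(15.5) - (1/2)(1)(15.5)^2), a change of 203.477.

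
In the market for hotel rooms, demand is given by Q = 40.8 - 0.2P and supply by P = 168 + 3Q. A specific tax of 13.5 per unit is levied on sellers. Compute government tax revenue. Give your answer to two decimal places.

37.97

Rewriting demand in inverse form: P = 204 - 5Q.
Pre-tax equilibrium: 204 - 5Q = 168 + 3Q gives Q* = 4.5, P* = 181.5.
With the tax, sellers need 13.5 more per unit: 204 - 5Q = 168 + 3Q + 13.5, so Q_t = 2.8125. Buyers pay P_b = 189.9375; sellers receive P_s = P_b - 13.5 = 176.4375.
Revenue is the tax times quantity traded: 13.5 x 2.8125 = 37.9688.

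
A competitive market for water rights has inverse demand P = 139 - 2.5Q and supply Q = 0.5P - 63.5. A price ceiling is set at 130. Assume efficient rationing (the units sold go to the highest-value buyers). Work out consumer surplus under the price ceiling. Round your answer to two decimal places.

10.69

Rewriting supply in inverse form: P = 127 + 2Q.
Without the control, 139 - 2.5Q = 127 + 2Q so Q* = 2.6667 and P* = 132.3333.
At the ceiling price 130, quantity supplied is (130 - 127)/2 = 1.5; supply is the short side, so Q = 1.5 trades at P = 130.
The demand price at Q = 1.5 is 135.25. CS is the trapezoid between demand and 130 over [0, 1.5]: (1/2)[(139 - 130) + (135.25 - 130)](1.5) = 10.6875.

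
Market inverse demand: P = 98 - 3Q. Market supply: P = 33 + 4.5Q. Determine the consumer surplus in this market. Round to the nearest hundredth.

112.67

Setting demand equal to supply, 65 = 7.5Q, so Q* = 8.6667 and P* = 72.
Consumer surplus is the triangle under demand above P*: (1/2)(8.6667)(98 - 72) = (1/2)(8.6667)(26) = 112.6667.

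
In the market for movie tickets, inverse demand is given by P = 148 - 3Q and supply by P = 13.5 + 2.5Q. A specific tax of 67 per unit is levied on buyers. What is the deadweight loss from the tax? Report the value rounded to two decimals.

Without the tax, 148 - 3Q = 13.5 + 2.5Q so Q* = 24.4545 and P* = 74.6364.
With the tax, buyers' net willingness to pay falls by 67: (148 - 67) - 3Q = 13.5 + 2.5Q, so Q_t = 12.2727. Buyers pay P_b = 111.1818; sellers receive P_s = P_b - 67 = 44.1818.
The welfare triangle lost has base Q* - Q_t = 12.1818 and height t = 67, so DWL = (1/2)(12.1818)(67) = 408.0909.

408.09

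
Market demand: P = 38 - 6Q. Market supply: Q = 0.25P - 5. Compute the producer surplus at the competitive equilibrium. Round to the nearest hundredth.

6.48

Rewriting supply in inverse form: P = 20 + 4Q.
Equilibrium: 38 - 6Q = 20 + 4Q, so Q* = 1.8 and P* = 27.2.
PS is the area between P* and the supply curve from 0 to Q*: (1/2)(1.8)(7.2) = 6.48.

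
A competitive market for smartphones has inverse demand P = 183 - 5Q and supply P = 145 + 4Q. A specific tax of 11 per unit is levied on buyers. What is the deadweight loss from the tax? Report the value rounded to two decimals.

6.72

Without the tax, 183 - 5Q = 145 + 4Q so Q* = 4.2222 and P* = 161.8889.
With the tax, buyers' net willingness to pay falls by 11: (183 - 11) - 5Q = 145 + 4Q, so Q_t = 3. Buyers pay P_b = 168; sellers receive P_s = P_b - 11 = 157.
The welfare triangle lost has base Q* - Q_t = 1.2222 and height t = 11, so DWL = (1/2)(1.2222)(11) = 6.7222.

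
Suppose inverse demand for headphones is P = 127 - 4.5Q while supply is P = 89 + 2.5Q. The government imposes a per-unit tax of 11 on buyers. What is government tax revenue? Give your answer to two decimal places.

42.43

Pre-tax equilibrium: 127 - 4.5Q = 89 + 2.5Q gives Q* = 5.4286, P* = 102.5714.
With the tax, buyers' net willingness to pay falls by 11: (127 - 11) - 4.5Q = 89 + 2.5Q, so Q_t = 3.8571. Buyers pay P_b = 109.6429; sellers receive P_s = P_b - 11 = 98.6429.
Tax revenue = t x Q_t = 11 x 3.8571 = 42.4286.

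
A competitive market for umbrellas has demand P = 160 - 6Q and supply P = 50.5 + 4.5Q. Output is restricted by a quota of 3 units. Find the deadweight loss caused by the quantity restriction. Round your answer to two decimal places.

Without the quota, 160 - 6Q = 50.5 + 4.5Q gives Q* = 10.4286.
At Q = 3 the demand price is 160 - 6(3) = 142 and the supply price is 50.5 + 4.5(3) = 64.
Deadweight loss is the triangle between the curves from 3 to 10.4286: (1/2)(142 - 64)(10.4286 - 3) = 289.7143.

289.71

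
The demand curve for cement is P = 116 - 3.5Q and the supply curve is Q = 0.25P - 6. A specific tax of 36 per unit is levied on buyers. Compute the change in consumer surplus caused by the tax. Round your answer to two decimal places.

-165.76

Rewriting supply in inverse form: P = 24 + 4Q.
Without the tax, 116 - 3.5Q = 24 + 4Q so Q* = 12.2667 and P* = 73.0667.
A tax on buyers shifts demand down by 36: (116 - 36) - 3.5Q = 24 + 4Q, so Q_t = 7.4667. Buyers pay P_b = 89.8667; sellers receive P_s = P_b - 36 = 53.8667.
CS falls from (1/2)(12.2667)(42.9333) = 263.3244 to (1/2)(7.4667)(26.1333) = 97.5644, a change of -165.76.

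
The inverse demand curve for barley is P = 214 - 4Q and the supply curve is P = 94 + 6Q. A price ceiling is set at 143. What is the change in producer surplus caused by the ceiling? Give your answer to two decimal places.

-231.92

Without the control, 214 - 4Q = 94 + 6Q so Q* = 12 and P* = 166.
At the ceiling price 143, quantity supplied is (143 - 94)/6 = 8.1667; supply is the short side, so Q = 8.1667 trades at P = 143.
PS goes from (1/2)(12)(72) = 432 to 200.0833 (computed as (143 - 94)(8.1667) - (1/2)(6)(8.1667)^2), a change of -231.9167.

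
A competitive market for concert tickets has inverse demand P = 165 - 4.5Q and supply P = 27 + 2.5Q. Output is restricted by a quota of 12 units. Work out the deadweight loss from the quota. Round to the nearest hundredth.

Without the quota, 165 - 4.5Q = 27 + 2.5Q gives Q* = 19.7143.
At Q = 12 the demand price is 165 - 4.5(12) = 111 and the supply price is 27 + 2.5(12) = 57.
Deadweight loss is the triangle between the curves from 12 to 19.7143: (1/2)(111 - 57)(19.7143 - 12) = 208.2857.

208.29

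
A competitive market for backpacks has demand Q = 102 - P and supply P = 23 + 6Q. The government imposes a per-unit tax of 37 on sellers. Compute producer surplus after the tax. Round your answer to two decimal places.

Rewriting demand in inverse form: P = 102 - Q.
Without the tax, 102 - Q = 23 + 6Q so Q* = 11.2857 and P* = 90.7143.
A tax on sellers shifts supply up by 37: 102 - Q = 23 + 6Q + 37, so Q_t = 6. Buyers pay P_b = 96; sellers receive P_s = P_b - 37 = 59.
Producer surplus is the triangle above supply below P_s: (1/2)(6)(59 - 23) = 108.

108.00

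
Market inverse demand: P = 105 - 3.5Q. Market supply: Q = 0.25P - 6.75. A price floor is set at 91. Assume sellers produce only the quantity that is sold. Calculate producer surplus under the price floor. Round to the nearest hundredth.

224.00

Rewriting supply in inverse form: P = 27 + 4Q.
Without the control, 105 - 3.5Q = 27 + 4Q so Q* = 10.4 and P* = 68.6.
At P = 91, buyers demand (105 - 91)/3.5 = 4 while sellers would supply more, so the quantity traded is 4 at price 91.
The supply price at Q = 4 is 43. PS is the trapezoid between 91 and supply over [0, 4]: (1/2)[(91 - 27) + (91 - 43)](4) = 224.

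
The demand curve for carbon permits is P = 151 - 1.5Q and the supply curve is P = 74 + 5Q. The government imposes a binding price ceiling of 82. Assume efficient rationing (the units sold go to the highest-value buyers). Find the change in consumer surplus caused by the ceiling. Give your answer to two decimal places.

3.23

Without the control, 151 - 1.5Q = 74 + 5Q so Q* = 11.8462 and P* = 133.2308.
At the ceiling price 82, quantity supplied is (82 - 74)/5 = 1.6; supply is the short side, so Q = 1.6 trades at P = 82.
CS goes from (1/2)(11.8462)(17.7692) = 105.2485 to 108.48 (computed as (151 - 82)(1.6) - (1/2)(1.5)(1.6)^2), a change of 3.2315.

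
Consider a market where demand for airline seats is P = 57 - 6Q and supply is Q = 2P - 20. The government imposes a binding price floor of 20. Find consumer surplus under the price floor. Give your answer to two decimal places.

114.08

Rewriting supply in inverse form: P = 10 + 0.5Q.
Free-market equilibrium: 57 - 6Q = 10 + 0.5Q gives Q* = 7.2308, P* = 13.6154.
At P = 20, buyers demand (57 - 20)/6 = 6.1667 while sellers would supply more, so the quantity traded is 6.1667 at price 20.
CS is the triangle under demand above 20: (1/2)(6.1667)(57 - 20) = 114.0833.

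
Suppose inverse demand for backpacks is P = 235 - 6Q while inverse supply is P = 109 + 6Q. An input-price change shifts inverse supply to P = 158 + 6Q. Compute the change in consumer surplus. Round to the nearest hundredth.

Initial equilibrium: Q_0 = 10.5, P_0 = 172; CS_0 = (1/2)(10.5)(63) = 330.75, PS_0 = (1/2)(10.5)(63) = 330.75.
New equilibrium: 235 - 6Q = 158 + 6Q gives Q_1 = 6.4167, P_1 = 196.5; CS_1 = 123.5208, PS_1 = 123.5208.
Change in consumer surplus = 123.5208 - 330.75 = -207.2292.

-207.23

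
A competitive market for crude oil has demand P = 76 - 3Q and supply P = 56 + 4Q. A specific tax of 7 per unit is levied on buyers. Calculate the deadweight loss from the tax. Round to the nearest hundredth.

3.50

Without the tax, 76 - 3Q = 56 + 4Q so Q* = 2.8571 and P* = 67.4286.
With the tax, buyers' net willingness to pay falls by 7: (76 - 7) - 3Q = 56 + 4Q, so Q_t = 1.8571. Buyers pay P_b = 70.4286; sellers receive P_s = P_b - 7 = 63.4286.
Deadweight loss is the triangle between the curves from Q_t to Q*: (1/2)(2.8571 - 1.8571)(7) = 3.5.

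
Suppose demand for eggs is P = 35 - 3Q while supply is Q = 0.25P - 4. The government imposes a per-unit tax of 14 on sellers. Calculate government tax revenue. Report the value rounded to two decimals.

Rewriting supply in inverse form: P = 16 + 4Q.
Without the tax, 35 - 3Q = 16 + 4Q so Q* = 2.7143 and P* = 26.8571.
With the tax, sellers need 14 more per unit: 35 - 3Q = 16 + 4Q + 14, so Q_t = 0.7143. Buyers pay P_b = 32.8571; sellers receive P_s = P_b - 14 = 18.8571.
Tax revenue = t x Q_t = 14 x 0.7143 = 10.

10.00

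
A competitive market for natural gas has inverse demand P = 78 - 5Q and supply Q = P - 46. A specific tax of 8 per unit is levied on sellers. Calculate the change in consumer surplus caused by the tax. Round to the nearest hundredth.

-31.11

Rewriting supply in inverse form: P = 46 + Q.
Pre-tax equilibrium: 78 - 5Q = 46 + Q gives Q* = 5.3333, P* = 51.3333.
With the tax, sellers need 8 more per unit: 78 - 5Q = 46 + Q + 8, so Q_t = 4. Buyers pay P_b = 58; sellers receive P_s = P_b - 8 = 50.
CS falls from (1/2)(5.3333)(26.6667) = 71.1111 to (1/2)(4)(20) = 40, a change of -31.1111.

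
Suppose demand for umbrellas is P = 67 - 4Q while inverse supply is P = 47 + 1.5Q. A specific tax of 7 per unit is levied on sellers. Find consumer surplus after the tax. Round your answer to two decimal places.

11.17

Without the tax, 67 - 4Q = 47 + 1.5Q so Q* = 3.6364 and P* = 52.4545.
A tax on sellers shifts supply up by 7: 67 - 4Q = 47 + 1.5Q + 7, so Q_t = 2.3636. Buyers pay P_b = 57.5455; sellers receive P_s = P_b - 7 = 50.5455.
Consumer surplus is the triangle under demand above P_b: (1/2)(2.3636)(67 - 57.5455) = 11.1736.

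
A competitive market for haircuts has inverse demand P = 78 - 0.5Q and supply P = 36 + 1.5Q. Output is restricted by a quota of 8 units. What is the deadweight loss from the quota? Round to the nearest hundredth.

169.00

Without the quota, 78 - 0.5Q = 36 + 1.5Q gives Q* = 21.
At Q = 8 the demand price is 78 - 0.5(8) = 74 and the supply price is 36 + 1.5(8) = 48.
Deadweight loss is the triangle between the curves from 8 to 21: (1/2)(74 - 48)(21 - 8) = 169.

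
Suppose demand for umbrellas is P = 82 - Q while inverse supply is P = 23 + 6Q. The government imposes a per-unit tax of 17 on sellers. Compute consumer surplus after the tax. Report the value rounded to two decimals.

18.00

Pre-tax equilibrium: 82 - Q = 23 + 6Q gives Q* = 8.4286, P* = 73.5714.
A tax on sellers shifts supply up by 17: 82 - Q = 23 + 6Q + 17, so Q_t = 6. Buyers pay P_b = 76; sellers receive P_s = P_b - 17 = 59.
CS = (1/2)(Q_t)(82 - P_b) = (1/2)(6)(6) = 18.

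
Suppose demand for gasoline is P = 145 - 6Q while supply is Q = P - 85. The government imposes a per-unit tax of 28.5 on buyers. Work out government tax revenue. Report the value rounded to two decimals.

128.25

Rewriting supply in inverse form: P = 85 + Q.
Without the tax, 145 - 6Q = 85 + Q so Q* = 8.5714 and P* = 93.5714.
A tax on buyers shifts demand down by 28.5: (145 - 28.5) - 6Q = 85 + Q, so Q_t = 4.5. Buyers pay P_b = 118; sellers receive P_s = P_b - 28.5 = 89.5.
Tax revenue = t x Q_t = 28.5 x 4.5 = 128.25.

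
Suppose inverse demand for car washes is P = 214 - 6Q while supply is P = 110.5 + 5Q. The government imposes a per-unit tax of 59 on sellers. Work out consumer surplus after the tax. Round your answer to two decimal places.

Pre-tax equilibrium: 214 - 6Q = 110.5 + 5Q gives Q* = 9.4091, P* = 157.5455.
A tax on sellers shifts supply up by 59: 214 - 6Q = 110.5 + 5Q + 59, so Q_t = 4.0455. Buyers pay P_b = 189.7273; sellers receive P_s = P_b - 59 = 130.7273.
CS = (1/2)(Q_t)(214 - P_b) = (1/2)(4.0455)(24.2727) = 49.0971.

49.10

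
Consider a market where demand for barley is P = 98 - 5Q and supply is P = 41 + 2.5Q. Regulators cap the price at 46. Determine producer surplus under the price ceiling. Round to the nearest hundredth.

Without the control, 98 - 5Q = 41 + 2.5Q so Q* = 7.6 and P* = 60.
At the ceiling price 46, quantity supplied is (46 - 41)/2.5 = 2; supply is the short side, so Q = 2 trades at P = 46.
PS is the triangle above supply below 46: (1/2)(2)(46 - 41) = 5.

5.00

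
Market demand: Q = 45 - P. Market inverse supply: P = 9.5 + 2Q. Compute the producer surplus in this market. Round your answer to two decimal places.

Rewriting demand in inverse form: P = 45 - Q.
Equilibrium: 45 - Q = 9.5 + 2Q, so Q* = 11.8333 and P* = 33.1667.
PS is the area between P* and the supply curve from 0 to Q*: (1/2)(11.8333)(23.6667) = 140.0278.

140.03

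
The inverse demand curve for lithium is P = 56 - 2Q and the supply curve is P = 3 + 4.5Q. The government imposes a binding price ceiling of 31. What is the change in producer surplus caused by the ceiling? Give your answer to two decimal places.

Without the control, 56 - 2Q = 3 + 4.5Q so Q* = 8.1538 and P* = 39.6923.
At P = 31, sellers supply (31 - 3)/4.5 = 6.2222 while buyers want more, so the quantity traded is 6.2222 at price 31.
PS goes from (1/2)(8.1538)(36.6923) = 149.5917 to 87.1111 (computed as (31 - 3)(6.2222) - (1/2)(4.5)(6.2222)^2), a change of -62.4806.

-62.48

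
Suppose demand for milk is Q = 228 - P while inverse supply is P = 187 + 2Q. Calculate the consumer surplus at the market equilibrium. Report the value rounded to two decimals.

Rewriting demand in inverse form: P = 228 - Q.
Set 228 - Q = 187 + 2Q, which gives 41 = 3Q, so Q* = 13.6667 and P* = 228 - (13.6667) = 214.3333.
CS is the area between the demand curve and P* from 0 to Q*: (1/2)(13.6667)(13.6667) = 93.3889.

93.39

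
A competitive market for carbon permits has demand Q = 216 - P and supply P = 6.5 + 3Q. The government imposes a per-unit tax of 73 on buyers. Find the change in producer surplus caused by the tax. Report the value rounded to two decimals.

Rewriting demand in inverse form: P = 216 - Q.
Without the tax, 216 - Q = 6.5 + 3Q so Q* = 52.375 and P* = 163.625.
A tax on buyers shifts demand down by 73: (216 - 73) - Q = 6.5 + 3Q, so Q_t = 34.125. Buyers pay P_b = 181.875; sellers receive P_s = P_b - 73 = 108.875.
PS falls from (1/2)(52.375)(157.125) = 4114.7109 to (1/2)(34.125)(102.375) = 1746.7734, a change of -2367.9375.

-2367.94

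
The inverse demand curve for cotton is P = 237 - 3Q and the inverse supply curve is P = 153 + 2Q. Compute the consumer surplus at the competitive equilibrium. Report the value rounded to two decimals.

423.36

Setting demand equal to supply, 84 = 5Q, so Q* = 16.8 and P* = 186.6.
The demand choke price is 237, so CS = (1/2)(Q*)(237 - P*) = (1/2)(16.8)(50.4) = 423.36.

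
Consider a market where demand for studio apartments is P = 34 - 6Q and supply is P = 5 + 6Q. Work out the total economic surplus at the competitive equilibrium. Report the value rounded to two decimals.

35.04

Setting demand equal to supply, 29 = 12Q, so Q* = 2.4167 and P* = 19.5.
CS = (1/2)(2.4167)(14.5) = 17.5208 and PS = (1/2)(2.4167)(14.5) = 17.5208, so total surplus = 35.0417.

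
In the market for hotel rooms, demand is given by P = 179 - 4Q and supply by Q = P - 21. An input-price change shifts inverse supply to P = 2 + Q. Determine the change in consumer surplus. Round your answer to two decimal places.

509.20

Rewriting supply in inverse form: P = 21 + Q.
Initial equilibrium: Q_0 = 31.6, P_0 = 52.6; CS_0 = (1/2)(31.6)(126.4) = 1997.12, PS_0 = (1/2)(31.6)(31.6) = 499.28.
New equilibrium: 179 - 4Q = 2 + Q gives Q_1 = 35.4, P_1 = 37.4; CS_1 = 2506.32, PS_1 = 626.58.
Change in consumer surplus = 2506.32 - 1997.12 = 509.2.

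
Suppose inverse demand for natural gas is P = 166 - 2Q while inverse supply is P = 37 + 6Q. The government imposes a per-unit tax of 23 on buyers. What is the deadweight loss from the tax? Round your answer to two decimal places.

Pre-tax equilibrium: 166 - 2Q = 37 + 6Q gives Q* = 16.125, P* = 133.75.
A tax on buyers shifts demand down by 23: (166 - 23) - 2Q = 37 + 6Q, so Q_t = 13.25. Buyers pay P_b = 139.5; sellers receive P_s = P_b - 23 = 116.5.
Deadweight loss is the triangle between the curves from Q_t to Q*: (1/2)(16.125 - 13.25)(23) = 33.0625.

33.06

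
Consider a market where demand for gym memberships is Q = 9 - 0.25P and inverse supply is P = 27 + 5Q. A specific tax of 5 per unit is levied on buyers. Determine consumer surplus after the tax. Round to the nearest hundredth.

0.40

Rewriting demand in inverse form: P = 36 - 4Q.
Without the tax, 36 - 4Q = 27 + 5Q so Q* = 1 and P* = 32.
A tax on buyers shifts demand down by 5: (36 - 5) - 4Q = 27 + 5Q, so Q_t = 0.4444. Buyers pay P_b = 34.2222; sellers receive P_s = P_b - 5 = 29.2222.
CS = (1/2)(Q_t)(36 - P_b) = (1/2)(0.4444)(1.7778) = 0.3951.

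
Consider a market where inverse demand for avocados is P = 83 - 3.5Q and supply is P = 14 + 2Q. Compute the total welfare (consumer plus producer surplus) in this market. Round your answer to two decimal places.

Equilibrium: 83 - 3.5Q = 14 + 2Q, so Q* = 12.5455 and P* = 39.0909.
Total surplus is the full triangle between the curves from 0 to Q*: (1/2)(12.5455)(83 - 14) = 432.8182.

432.82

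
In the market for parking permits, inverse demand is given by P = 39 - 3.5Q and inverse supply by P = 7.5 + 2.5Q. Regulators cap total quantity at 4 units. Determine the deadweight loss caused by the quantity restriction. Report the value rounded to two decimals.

Unrestricted equilibrium: Q* = (39 - 7.5)/(3.5 + 2.5) = 5.25.
At Q = 4 the demand price is 39 - 3.5(4) = 25 and the supply price is 7.5 + 2.5(4) = 17.5.
DWL = (1/2)(gap between curves at 4) x (Q* - 4) = (1/2)(7.5)(1.25) = 4.6875.

4.69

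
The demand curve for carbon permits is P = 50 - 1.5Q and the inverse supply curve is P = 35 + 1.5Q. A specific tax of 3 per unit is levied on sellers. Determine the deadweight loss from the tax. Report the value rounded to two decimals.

1.50

Pre-tax equilibrium: 50 - 1.5Q = 35 + 1.5Q gives Q* = 5, P* = 42.5.
A tax on sellers shifts supply up by 3: 50 - 1.5Q = 35 + 1.5Q + 3, so Q_t = 4. Buyers pay P_b = 44; sellers receive P_s = P_b - 3 = 41.
Deadweight loss is the triangle between the curves from Q_t to Q*: (1/2)(5 - 4)(3) = 1.5.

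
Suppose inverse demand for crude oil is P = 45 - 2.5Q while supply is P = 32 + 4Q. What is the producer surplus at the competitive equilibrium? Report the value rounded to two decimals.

8.00

Set 45 - 2.5Q = 32 + 4Q, which gives 13 = 6.5Q, so Q* = 2 and P* = 45 - 2.5(2) = 40.
Producer surplus is the triangle above supply below P*: (1/2)(2)(40 - 32) = (1/2)(2)(8) = 8.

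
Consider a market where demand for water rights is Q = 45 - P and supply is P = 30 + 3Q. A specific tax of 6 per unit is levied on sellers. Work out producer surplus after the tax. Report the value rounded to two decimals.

7.59

Rewriting demand in inverse form: P = 45 - Q.
Pre-tax equilibrium: 45 - Q = 30 + 3Q gives Q* = 3.75, P* = 41.25.
With the tax, sellers need 6 more per unit: 45 - Q = 30 + 3Q + 6, so Q_t = 2.25. Buyers pay P_b = 42.75; sellers receive P_s = P_b - 6 = 36.75.
Producer surplus is the triangle above supply below P_s: (1/2)(2.25)(36.75 - 30) = 7.5938.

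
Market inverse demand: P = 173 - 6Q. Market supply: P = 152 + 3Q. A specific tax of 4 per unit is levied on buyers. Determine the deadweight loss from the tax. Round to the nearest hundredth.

Pre-tax equilibrium: 173 - 6Q = 152 + 3Q gives Q* = 2.3333, P* = 159.
A tax on buyers shifts demand down by 4: (173 - 4) - 6Q = 152 + 3Q, so Q_t = 1.8889. Buyers pay P_b = 161.6667; sellers receive P_s = P_b - 4 = 157.6667.
The welfare triangle lost has base Q* - Q_t = 0.4444 and height t = 4, so DWL = (1/2)(0.4444)(4) = 0.8889.

0.89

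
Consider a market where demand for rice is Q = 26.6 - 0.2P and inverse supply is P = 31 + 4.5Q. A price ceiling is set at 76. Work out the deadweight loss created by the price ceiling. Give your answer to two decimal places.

2.58

Rewriting demand in inverse form: P = 133 - 5Q.
Without the control, 133 - 5Q = 31 + 4.5Q so Q* = 10.7368 and P* = 79.3158.
At P = 76, sellers supply (76 - 31)/4.5 = 10 while buyers want more, so the quantity traded is 10 at price 76.
At Q = 10 the demand price is 83 and the supply price is 76. Deadweight loss is the triangle between the curves from 10 to 10.7368: (1/2)(83 - 76)(10.7368 - 10) = 2.5789.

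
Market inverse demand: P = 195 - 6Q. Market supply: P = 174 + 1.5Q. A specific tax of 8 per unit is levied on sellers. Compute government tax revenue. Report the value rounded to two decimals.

Pre-tax equilibrium: 195 - 6Q = 174 + 1.5Q gives Q* = 2.8, P* = 178.2.
With the tax, sellers need 8 more per unit: 195 - 6Q = 174 + 1.5Q + 8, so Q_t = 1.7333. Buyers pay P_b = 184.6; sellers receive P_s = P_b - 8 = 176.6.
Tax revenue = t x Q_t = 8 x 1.7333 = 13.8667.

13.87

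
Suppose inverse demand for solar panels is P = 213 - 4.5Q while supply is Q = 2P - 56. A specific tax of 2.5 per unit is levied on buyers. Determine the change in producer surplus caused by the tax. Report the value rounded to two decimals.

-9.19

Rewriting supply in inverse form: P = 28 + 0.5Q.
Without the tax, 213 - 4.5Q = 28 + 0.5Q so Q* = 37 and P* = 46.5.
With the tax, buyers' net willingness to pay falls by 2.5: (213 - 2.5) - 4.5Q = 28 + 0.5Q, so Q_t = 36.5. Buyers pay P_b = 48.75; sellers receive P_s = P_b - 2.5 = 46.25.
PS falls from (1/2)(37)(18.5) = 342.25 to (1/2)(36.5)(18.25) = 333.0625, a change of -9.1875.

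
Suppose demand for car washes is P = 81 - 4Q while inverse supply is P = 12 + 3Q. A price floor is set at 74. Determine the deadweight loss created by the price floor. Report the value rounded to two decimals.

230.04

Free-market equilibrium: 81 - 4Q = 12 + 3Q gives Q* = 9.8571, P* = 41.5714.
At the floor price 74, quantity demanded is (81 - 74)/4 = 1.75; demand is the short side, so Q = 1.75 trades at P = 74.
At Q = 1.75 the demand price is 74 and the supply price is 17.25. Deadweight loss is the triangle between the curves from 1.75 to 9.8571: (1/2)(74 - 17.25)(9.8571 - 1.75) = 230.0402.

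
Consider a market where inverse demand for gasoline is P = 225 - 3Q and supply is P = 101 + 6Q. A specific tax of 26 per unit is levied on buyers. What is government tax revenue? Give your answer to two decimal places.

Without the tax, 225 - 3Q = 101 + 6Q so Q* = 13.7778 and P* = 183.6667.
A tax on buyers shifts demand down by 26: (225 - 26) - 3Q = 101 + 6Q, so Q_t = 10.8889. Buyers pay P_b = 192.3333; sellers receive P_s = P_b - 26 = 166.3333.
Revenue is the tax times quantity traded: 26 x 10.8889 = 283.1111.

283.11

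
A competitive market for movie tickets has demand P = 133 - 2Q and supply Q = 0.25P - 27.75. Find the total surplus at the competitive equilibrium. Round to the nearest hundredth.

40.33

Rewriting supply in inverse form: P = 111 + 4Q.
Equilibrium: 133 - 2Q = 111 + 4Q, so Q* = 3.6667 and P* = 125.6667.
CS = (1/2)(3.6667)(7.3333) = 13.4444 and PS = (1/2)(3.6667)(14.6667) = 26.8889, so total surplus = 40.3333.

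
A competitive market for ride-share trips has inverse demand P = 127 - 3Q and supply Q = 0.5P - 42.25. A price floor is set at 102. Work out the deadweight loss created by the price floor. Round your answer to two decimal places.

Rewriting supply in inverse form: P = 84.5 + 2Q.
Without the control, 127 - 3Q = 84.5 + 2Q so Q* = 8.5 and P* = 101.5.
At P = 102, buyers demand (127 - 102)/3 = 8.3333 while sellers would supply more, so the quantity traded is 8.3333 at price 102.
The lost-trades triangle has base Q* - 8.3333 = 0.1667 and height equal to the gap between the curves at Q = 8.3333, which is 102 - 101.1667 = 0.8333. DWL = (1/2)(0.1667)(0.8333) = 0.0694.

0.07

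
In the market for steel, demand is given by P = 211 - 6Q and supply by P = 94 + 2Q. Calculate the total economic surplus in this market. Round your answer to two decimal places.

855.56

Equilibrium: 211 - 6Q = 94 + 2Q, so Q* = 14.625 and P* = 123.25.
Total surplus is the full triangle between the curves from 0 to Q*: (1/2)(14.625)(211 - 94) = 855.5625.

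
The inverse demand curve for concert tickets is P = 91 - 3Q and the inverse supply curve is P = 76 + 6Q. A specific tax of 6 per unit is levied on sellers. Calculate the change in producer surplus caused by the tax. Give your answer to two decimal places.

Pre-tax equilibrium: 91 - 3Q = 76 + 6Q gives Q* = 1.6667, P* = 86.
With the tax, sellers need 6 more per unit: 91 - 3Q = 76 + 6Q + 6, so Q_t = 1. Buyers pay P_b = 88; sellers receive P_s = P_b - 6 = 82.
Producers lose the trapezoid between P_s and P* out to Q_t plus the triangle from Q_t to Q*: change in PS = 3 - 8.3333 = -5.3333.

-5.33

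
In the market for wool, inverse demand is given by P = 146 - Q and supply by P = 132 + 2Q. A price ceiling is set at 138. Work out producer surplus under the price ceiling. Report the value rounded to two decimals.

9.00

Free-market equilibrium: 146 - Q = 132 + 2Q gives Q* = 4.6667, P* = 141.3333.
At the ceiling price 138, quantity supplied is (138 - 132)/2 = 3; supply is the short side, so Q = 3 trades at P = 138.
PS is the triangle above supply below 138: (1/2)(3)(138 - 132) = 9.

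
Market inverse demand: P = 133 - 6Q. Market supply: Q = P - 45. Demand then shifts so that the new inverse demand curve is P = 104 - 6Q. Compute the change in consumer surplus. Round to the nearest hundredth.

Rewriting supply in inverse form: P = 45 + Q.
Initial equilibrium: Q_0 = 12.5714, P_0 = 57.5714; CS_0 = (1/2)(12.5714)(75.4286) = 474.1224, PS_0 = (1/2)(12.5714)(12.5714) = 79.0204.
New equilibrium: 104 - 6Q = 45 + Q gives Q_1 = 8.4286, P_1 = 53.4286; CS_1 = 213.1224, PS_1 = 35.5204.
Change in consumer surplus = 213.1224 - 474.1224 = -261.

-261.00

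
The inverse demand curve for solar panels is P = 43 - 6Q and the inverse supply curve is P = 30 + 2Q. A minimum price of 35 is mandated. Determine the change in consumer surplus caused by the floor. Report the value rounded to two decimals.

-2.59

Free-market equilibrium: 43 - 6Q = 30 + 2Q gives Q* = 1.625, P* = 33.25.
At P = 35, buyers demand (43 - 35)/6 = 1.3333 while sellers would supply more, so the quantity traded is 1.3333 at price 35.
CS goes from (1/2)(1.625)(9.75) = 7.9219 to 5.3333 (computed as (43 - 35)(1.3333) - (1/2)(6)(1.3333)^2), a change of -2.5885.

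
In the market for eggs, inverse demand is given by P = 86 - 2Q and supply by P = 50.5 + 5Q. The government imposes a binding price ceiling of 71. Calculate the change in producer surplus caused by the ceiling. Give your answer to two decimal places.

-22.27

Free-market equilibrium: 86 - 2Q = 50.5 + 5Q gives Q* = 5.0714, P* = 75.8571.
At the ceiling price 71, quantity supplied is (71 - 50.5)/5 = 4.1; supply is the short side, so Q = 4.1 trades at P = 71.
PS goes from (1/2)(5.0714)(25.3571) = 64.2985 to 42.025 (computed as (71 - 50.5)(4.1) - (1/2)(5)(4.1)^2), a change of -22.2735.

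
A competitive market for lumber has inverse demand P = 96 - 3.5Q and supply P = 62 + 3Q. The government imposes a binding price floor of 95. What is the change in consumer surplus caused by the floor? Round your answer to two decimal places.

Without the control, 96 - 3.5Q = 62 + 3Q so Q* = 5.2308 and P* = 77.6923.
At P = 95, buyers demand (96 - 95)/3.5 = 0.2857 while sellers would supply more, so the quantity traded is 0.2857 at price 95.
CS goes from (1/2)(5.2308)(18.3077) = 47.8817 to 0.1429 (computed as (96 - 95)(0.2857) - (1/2)(3.5)(0.2857)^2), a change of -47.7388.

-47.74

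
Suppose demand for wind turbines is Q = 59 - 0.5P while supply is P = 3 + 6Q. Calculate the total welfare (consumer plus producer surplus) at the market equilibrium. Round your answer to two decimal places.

Rewriting demand in inverse form: P = 118 - 2Q.
Set 118 - 2Q = 3 + 6Q, which gives 115 = 8Q, so Q* = 14.375 and P* = 118 - 2(14.375) = 89.25.
Total surplus is the full triangle between the curves from 0 to Q*: (1/2)(14.375)(118 - 3) = 826.5625.

826.56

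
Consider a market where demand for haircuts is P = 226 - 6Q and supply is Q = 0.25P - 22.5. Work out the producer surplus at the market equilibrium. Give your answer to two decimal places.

Rewriting supply in inverse form: P = 90 + 4Q.
Set 226 - 6Q = 90 + 4Q, which gives 136 = 10Q, so Q* = 13.6 and P* = 226 - 6(13.6) = 144.4.
Producer surplus is the triangle above supply below P*: (1/2)(13.6)(144.4 - 90) = (1/2)(13.6)(54.4) = 369.92.

369.92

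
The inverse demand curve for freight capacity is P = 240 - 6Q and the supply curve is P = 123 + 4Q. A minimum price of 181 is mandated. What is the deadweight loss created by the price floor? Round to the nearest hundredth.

Free-market equilibrium: 240 - 6Q = 123 + 4Q gives Q* = 11.7, P* = 169.8.
At the floor price 181, quantity demanded is (240 - 181)/6 = 9.8333; demand is the short side, so Q = 9.8333 trades at P = 181.
At Q = 9.8333 the demand price is 181 and the supply price is 162.3333. Deadweight loss is the triangle between the curves from 9.8333 to 11.7: (1/2)(181 - 162.3333)(11.7 - 9.8333) = 17.4222.

17.42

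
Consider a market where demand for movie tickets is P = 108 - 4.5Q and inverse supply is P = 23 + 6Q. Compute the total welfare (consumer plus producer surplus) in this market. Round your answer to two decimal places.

344.05

Set 108 - 4.5Q = 23 + 6Q, which gives 85 = 10.5Q, so Q* = 8.0952 and P* = 108 - 4.5(8.0952) = 71.5714.
Total surplus is the full triangle between the curves from 0 to Q*: (1/2)(8.0952)(108 - 23) = 344.0476.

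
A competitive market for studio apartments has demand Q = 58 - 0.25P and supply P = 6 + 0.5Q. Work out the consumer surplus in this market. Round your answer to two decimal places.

5044.54

Rewriting demand in inverse form: P = 232 - 4Q.
Equilibrium: 232 - 4Q = 6 + 0.5Q, so Q* = 50.2222 and P* = 31.1111.
Consumer surplus is the triangle under demand above P*: (1/2)(50.2222)(232 - 31.1111) = (1/2)(50.2222)(200.8889) = 5044.5432.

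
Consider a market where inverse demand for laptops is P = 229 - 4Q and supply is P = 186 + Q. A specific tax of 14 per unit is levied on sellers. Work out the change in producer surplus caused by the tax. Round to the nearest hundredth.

Pre-tax equilibrium: 229 - 4Q = 186 + Q gives Q* = 8.6, P* = 194.6.
With the tax, sellers need 14 more per unit: 229 - 4Q = 186 + Q + 14, so Q_t = 5.8. Buyers pay P_b = 205.8; sellers receive P_s = P_b - 14 = 191.8.
Producers lose the trapezoid between P_s and P* out to Q_t plus the triangle from Q_t to Q*: change in PS = 16.82 - 36.98 = -20.16.

-20.16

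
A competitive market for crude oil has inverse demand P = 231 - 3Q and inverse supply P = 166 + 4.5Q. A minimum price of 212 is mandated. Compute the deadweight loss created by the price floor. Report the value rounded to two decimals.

Without the control, 231 - 3Q = 166 + 4.5Q so Q* = 8.6667 and P* = 205.
At P = 212, buyers demand (231 - 212)/3 = 6.3333 while sellers would supply more, so the quantity traded is 6.3333 at price 212.
At Q = 6.3333 the demand price is 212 and the supply price is 194.5. Deadweight loss is the triangle between the curves from 6.3333 to 8.6667: (1/2)(212 - 194.5)(8.6667 - 6.3333) = 20.4167.

20.42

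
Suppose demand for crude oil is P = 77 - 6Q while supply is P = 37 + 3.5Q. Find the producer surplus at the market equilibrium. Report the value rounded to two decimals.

Set 77 - 6Q = 37 + 3.5Q, which gives 40 = 9.5Q, so Q* = 4.2105 and P* = 77 - 6(4.2105) = 51.7368.
The supply curve's price intercept is 37, so PS = (1/2)(Q*)(P* - 37) = (1/2)(4.2105)(14.7368) = 31.0249.

31.02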